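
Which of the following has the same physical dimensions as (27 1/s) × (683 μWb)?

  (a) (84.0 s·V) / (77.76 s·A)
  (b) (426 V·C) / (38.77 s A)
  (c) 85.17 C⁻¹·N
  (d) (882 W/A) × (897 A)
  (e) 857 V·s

(b)

Reference: [s⁻¹] · [kg·m²·s⁻²·A⁻¹] = kg·m²·s⁻³·A⁻¹.
Each option:
  (a) [kg·m²·s⁻²·A⁻¹] / [s·A] = kg·m²·s⁻³·A⁻²
  (b) [kg·m²·s⁻²] / [s·A] = kg·m²·s⁻³·A⁻¹  ← same
  (c) N·C⁻¹ = kg·m·s⁻²·(s·A)⁻¹ = kg·m·s⁻³·A⁻¹
  (d) [kg·m²·s⁻³·A⁻¹] · [A] = kg·m²·s⁻³
  (e) V·s = J·C⁻¹·s = kg·m²·s⁻²·A⁻¹
Only (b) matches kg·m²·s⁻³·A⁻¹.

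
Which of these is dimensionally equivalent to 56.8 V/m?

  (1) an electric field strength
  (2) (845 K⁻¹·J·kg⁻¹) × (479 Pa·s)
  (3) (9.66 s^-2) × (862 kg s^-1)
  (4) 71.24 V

Reference: V·m⁻¹ = J·C⁻¹·m⁻¹ = kg·m·s⁻³·A⁻¹.
Each option:
  (1) [electric field strength] = kg·m·s⁻³·A⁻¹  ← same
  (2) [m²·s⁻²·K⁻¹] · [kg·m⁻¹·s⁻¹] = kg·m·s⁻³·K⁻¹
  (3) [s⁻²] · [kg·s⁻¹] = kg·s⁻³
  (4) V = J·C⁻¹ = kg·m²·s⁻³·A⁻¹
Only (1) matches kg·m·s⁻³·A⁻¹.

(1)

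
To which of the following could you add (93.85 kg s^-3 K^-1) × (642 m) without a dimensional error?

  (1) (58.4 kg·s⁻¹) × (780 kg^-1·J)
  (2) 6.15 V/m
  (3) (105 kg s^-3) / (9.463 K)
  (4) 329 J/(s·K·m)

(4)

Reference: [kg·s⁻³·K⁻¹] · [m] = kg·m·s⁻³·K⁻¹.
Each option:
  (1) [kg·s⁻¹] · [m²·s⁻²] = kg·m²·s⁻³
  (2) V·m⁻¹ = J·C⁻¹·m⁻¹ = kg·m·s⁻³·A⁻¹
  (3) [kg·s⁻³] / [K] = kg·s⁻³·K⁻¹
  (4) J·s⁻¹·m⁻¹·K⁻¹ = N·m·s⁻¹·m⁻¹·K⁻¹ = kg·m·s⁻³·K⁻¹  ← same
Only (4) matches kg·m·s⁻³·K⁻¹.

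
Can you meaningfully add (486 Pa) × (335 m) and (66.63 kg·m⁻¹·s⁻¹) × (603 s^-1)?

No

In SI base units:
  (486 Pa) × (335 m):  [kg·m⁻¹·s⁻²] · [m] = kg·s⁻²
  (66.63 kg·m⁻¹·s⁻¹) × (603 s^-1):  [kg·m⁻¹·s⁻¹] · [s⁻¹] = kg·m⁻¹·s⁻²
kg·s⁻² ≠ kg·m⁻¹·s⁻², so they cannot be added.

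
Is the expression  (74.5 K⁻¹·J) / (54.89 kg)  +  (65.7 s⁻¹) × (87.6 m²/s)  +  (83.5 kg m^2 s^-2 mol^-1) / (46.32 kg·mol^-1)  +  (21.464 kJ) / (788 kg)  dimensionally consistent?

Dimensions:
  (74.5 K⁻¹·J) / (54.89 kg):  [kg·m²·s⁻²·K⁻¹] / [kg] = m²·s⁻²·K⁻¹
  (65.7 s⁻¹) × (87.6 m²/s):  [s⁻¹] · [m²·s⁻¹] = m²·s⁻²
  (83.5 kg m^2 s^-2 mol^-1) / (46.32 kg·mol^-1):  [kg·m²·s⁻²·mol⁻¹] / [kg·mol⁻¹] = m²·s⁻²
  (21.464 kJ) / (788 kg):  [kg·m²·s⁻²] / [kg] = m²·s⁻²
The terms do not share a single dimension (m²·s⁻² vs m²·s⁻²·K⁻¹).

No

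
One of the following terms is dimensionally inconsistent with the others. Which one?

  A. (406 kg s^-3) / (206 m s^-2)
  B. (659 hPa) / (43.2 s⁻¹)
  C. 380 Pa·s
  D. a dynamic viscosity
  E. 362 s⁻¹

E.

Expand each in SI base units:
  A. [kg·s⁻³] / [m·s⁻²] = kg·m⁻¹·s⁻¹
  B. [kg·m⁻¹·s⁻²] / [s⁻¹] = kg·m⁻¹·s⁻¹
  C. Pa·s = N·m⁻²·s = kg·m⁻¹·s⁻¹
  D. [dynamic viscosity] = kg·m⁻¹·s⁻¹
  E. s⁻¹
All reduce to kg·m⁻¹·s⁻¹ except E., which is s⁻¹.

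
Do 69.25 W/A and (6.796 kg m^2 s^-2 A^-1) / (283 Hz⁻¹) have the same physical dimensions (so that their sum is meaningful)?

Yes

In SI base units:
  69.25 W/A:  W·A⁻¹ = J·s⁻¹·A⁻¹ = kg·m²·s⁻³·A⁻¹
  (6.796 kg m^2 s^-2 A^-1) / (283 Hz⁻¹):  [kg·m²·s⁻²·A⁻¹] / [s] = kg·m²·s⁻³·A⁻¹
Both are kg·m²·s⁻³·A⁻¹, so they have the same dimensions and can be added.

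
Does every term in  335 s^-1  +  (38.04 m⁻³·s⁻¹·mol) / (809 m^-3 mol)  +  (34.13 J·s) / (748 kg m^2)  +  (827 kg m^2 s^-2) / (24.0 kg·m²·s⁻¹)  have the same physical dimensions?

Yes

Dimensions:
  335 s^-1:  s⁻¹
  (38.04 m⁻³·s⁻¹·mol) / (809 m^-3 mol):  [m⁻³·s⁻¹·mol] / [m⁻³·mol] = s⁻¹
  (34.13 J·s) / (748 kg m^2):  [kg·m²·s⁻¹] / [kg·m²] = s⁻¹
  (827 kg m^2 s^-2) / (24.0 kg·m²·s⁻¹):  [kg·m²·s⁻²] / [kg·m²·s⁻¹] = s⁻¹
Every term reduces to s⁻¹.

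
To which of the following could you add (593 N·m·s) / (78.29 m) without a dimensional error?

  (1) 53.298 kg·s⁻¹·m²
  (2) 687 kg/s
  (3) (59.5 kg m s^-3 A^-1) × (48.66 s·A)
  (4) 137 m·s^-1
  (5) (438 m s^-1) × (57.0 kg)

(5)

Reference: [kg·m²·s⁻¹] / [m] = kg·m·s⁻¹.
Each option:
  (1) kg·m²·s⁻¹
  (2) kg·s⁻¹
  (3) [kg·m·s⁻³·A⁻¹] · [s·A] = kg·m·s⁻²
  (4) m·s⁻¹
  (5) [m·s⁻¹] · [kg] = kg·m·s⁻¹  ← same
Only (5) matches kg·m·s⁻¹.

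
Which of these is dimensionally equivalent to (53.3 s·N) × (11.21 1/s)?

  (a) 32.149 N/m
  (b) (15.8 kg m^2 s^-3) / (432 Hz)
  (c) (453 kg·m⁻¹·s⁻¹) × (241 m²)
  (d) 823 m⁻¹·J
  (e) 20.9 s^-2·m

(d)

Reference: [kg·m·s⁻¹] · [s⁻¹] = kg·m·s⁻².
Each option:
  (a) N·m⁻¹ = kg·m·s⁻²·m⁻¹ = kg·s⁻²
  (b) [kg·m²·s⁻³] / [s⁻¹] = kg·m²·s⁻²
  (c) [kg·m⁻¹·s⁻¹] · [m²] = kg·m·s⁻¹
  (d) J·m⁻¹ = N·m·m⁻¹ = kg·m·s⁻²  ← same
  (e) m·s⁻²
Only (d) matches kg·m·s⁻².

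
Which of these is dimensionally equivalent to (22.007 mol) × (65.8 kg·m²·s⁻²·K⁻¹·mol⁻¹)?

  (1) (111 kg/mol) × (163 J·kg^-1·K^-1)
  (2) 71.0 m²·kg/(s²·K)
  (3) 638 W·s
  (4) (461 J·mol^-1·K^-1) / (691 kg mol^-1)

(2)

Reference: [mol] · [kg·m²·s⁻²·K⁻¹·mol⁻¹] = kg·m²·s⁻²·K⁻¹.
Each option:
  (1) [kg·mol⁻¹] · [m²·s⁻²·K⁻¹] = kg·m²·s⁻²·K⁻¹·mol⁻¹
  (2) kg·m²·s⁻²·K⁻¹  ← same
  (3) W·s = J·s⁻¹·s = kg·m²·s⁻²
  (4) [kg·m²·s⁻²·K⁻¹·mol⁻¹] / [kg·mol⁻¹] = m²·s⁻²·K⁻¹
Only (2) matches kg·m²·s⁻²·K⁻¹.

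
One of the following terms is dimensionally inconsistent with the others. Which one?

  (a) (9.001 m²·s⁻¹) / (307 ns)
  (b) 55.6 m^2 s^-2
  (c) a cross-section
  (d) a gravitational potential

Work out the base dimensions of each:
  (a) [m²·s⁻¹] / [s] = m²·s⁻²
  (b) m²·s⁻²
  (c) [cross-section] = m²
  (d) [gravitational potential] = m²·s⁻²
All reduce to m²·s⁻² except (c), which is m².

(c)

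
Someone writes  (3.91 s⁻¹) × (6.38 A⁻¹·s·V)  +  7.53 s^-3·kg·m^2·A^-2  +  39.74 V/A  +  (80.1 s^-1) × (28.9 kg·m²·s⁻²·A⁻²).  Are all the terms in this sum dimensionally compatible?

Yes

Dimensions:
  (3.91 s⁻¹) × (6.38 A⁻¹·s·V):  [s⁻¹] · [kg·m²·s⁻²·A⁻²] = kg·m²·s⁻³·A⁻²
  7.53 s^-3·kg·m^2·A^-2:  kg·m²·s⁻³·A⁻²
  39.74 V/A:  V·A⁻¹ = J·C⁻¹·A⁻¹ = kg·m²·s⁻³·A⁻²
  (80.1 s^-1) × (28.9 kg·m²·s⁻²·A⁻²):  [s⁻¹] · [kg·m²·s⁻²·A⁻²] = kg·m²·s⁻³·A⁻²
Every term reduces to kg·m²·s⁻³·A⁻².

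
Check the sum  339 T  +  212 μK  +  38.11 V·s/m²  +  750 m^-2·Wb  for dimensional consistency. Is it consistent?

Expand each in SI base units:
  339 T:  T = Wb·m⁻² = kg·s⁻²·A⁻¹
  212 μK:  K
  38.11 V·s/m²:  V·s·m⁻² = J·C⁻¹·s·m⁻² = kg·s⁻²·A⁻¹
  750 m^-2·Wb:  Wb·m⁻² = V·s·m⁻² = kg·s⁻²·A⁻¹
The terms do not share a single dimension (K vs kg·s⁻²·A⁻¹).

No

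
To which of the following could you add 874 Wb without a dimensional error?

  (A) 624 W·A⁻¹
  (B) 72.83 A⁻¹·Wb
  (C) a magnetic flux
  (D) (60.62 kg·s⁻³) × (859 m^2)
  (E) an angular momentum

Reference: Wb = V·s = kg·m²·s⁻²·A⁻¹.
Each option:
  (A) W·A⁻¹ = J·s⁻¹·A⁻¹ = kg·m²·s⁻³·A⁻¹
  (B) Wb·A⁻¹ = V·s·A⁻¹ = kg·m²·s⁻²·A⁻²
  (C) [magnetic flux] = kg·m²·s⁻²·A⁻¹  ← same
  (D) [kg·s⁻³] · [m²] = kg·m²·s⁻³
  (E) [angular momentum] = kg·m²·s⁻¹
Only (C) matches kg·m²·s⁻²·A⁻¹.

(C)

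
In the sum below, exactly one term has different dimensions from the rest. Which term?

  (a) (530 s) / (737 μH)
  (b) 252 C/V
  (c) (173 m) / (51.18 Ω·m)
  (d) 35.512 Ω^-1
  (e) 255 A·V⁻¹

Work out the base dimensions of each:
  (a) [s] / [kg·m²·s⁻²·A⁻²] = kg⁻¹·m⁻²·s³·A²
  (b) C·V⁻¹ = s·A·(J·C⁻¹)⁻¹ = kg⁻¹·m⁻²·s⁴·A²
  (c) [m] / [kg·m³·s⁻³·A⁻²] = kg⁻¹·m⁻²·s³·A²
  (d) Ω⁻¹ = (V·A⁻¹)⁻¹ = kg⁻¹·m⁻²·s³·A²
  (e) A·V⁻¹ = A·(J·C⁻¹)⁻¹ = kg⁻¹·m⁻²·s³·A²
All reduce to kg⁻¹·m⁻²·s³·A² except (b), which is kg⁻¹·m⁻²·s⁴·A².

(b)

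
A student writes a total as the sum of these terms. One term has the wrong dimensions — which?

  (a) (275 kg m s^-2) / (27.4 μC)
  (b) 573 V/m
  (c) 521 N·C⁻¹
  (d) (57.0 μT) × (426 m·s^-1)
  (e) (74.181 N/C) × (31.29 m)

Dimensions:
  (a) [kg·m·s⁻²] / [s·A] = kg·m·s⁻³·A⁻¹
  (b) V·m⁻¹ = J·C⁻¹·m⁻¹ = kg·m·s⁻³·A⁻¹
  (c) N·C⁻¹ = kg·m·s⁻²·(s·A)⁻¹ = kg·m·s⁻³·A⁻¹
  (d) [kg·s⁻²·A⁻¹] · [m·s⁻¹] = kg·m·s⁻³·A⁻¹
  (e) [kg·m·s⁻³·A⁻¹] · [m] = kg·m²·s⁻³·A⁻¹
All reduce to kg·m·s⁻³·A⁻¹ except (e), which is kg·m²·s⁻³·A⁻¹.

(e)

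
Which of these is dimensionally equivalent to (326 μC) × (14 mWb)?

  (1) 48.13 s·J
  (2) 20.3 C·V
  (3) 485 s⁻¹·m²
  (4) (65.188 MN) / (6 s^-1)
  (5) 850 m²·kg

(1)

Reference: [s·A] · [kg·m²·s⁻²·A⁻¹] = kg·m²·s⁻¹.
Each option:
  (1) J·s = N·m·s = kg·m²·s⁻¹  ← same
  (2) C·V = s·A·J·C⁻¹ = kg·m²·s⁻²
  (3) m²·s⁻¹
  (4) [kg·m·s⁻²] / [s⁻¹] = kg·m·s⁻¹
  (5) kg·m²
Only (1) matches kg·m²·s⁻¹.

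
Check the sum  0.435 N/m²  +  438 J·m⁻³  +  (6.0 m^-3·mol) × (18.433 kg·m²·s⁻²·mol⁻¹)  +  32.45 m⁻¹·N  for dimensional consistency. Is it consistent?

Reduce each to base SI dimensions:
  0.435 N/m²:  N·m⁻² = kg·m·s⁻²·m⁻² = kg·m⁻¹·s⁻²
  438 J·m⁻³:  J·m⁻³ = N·m·m⁻³ = kg·m⁻¹·s⁻²
  (6.0 m^-3·mol) × (18.433 kg·m²·s⁻²·mol⁻¹):  [m⁻³·mol] · [kg·m²·s⁻²·mol⁻¹] = kg·m⁻¹·s⁻²
  32.45 m⁻¹·N:  N·m⁻¹ = kg·m·s⁻²·m⁻¹ = kg·s⁻²
The terms do not share a single dimension (kg·m⁻¹·s⁻² vs kg·s⁻²).

No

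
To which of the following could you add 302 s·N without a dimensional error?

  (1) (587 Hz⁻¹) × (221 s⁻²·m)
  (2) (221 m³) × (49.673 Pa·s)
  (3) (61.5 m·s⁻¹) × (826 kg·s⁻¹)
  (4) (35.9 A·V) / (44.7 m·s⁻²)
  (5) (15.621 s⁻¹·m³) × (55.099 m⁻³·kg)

Reference: N·s = kg·m·s⁻²·s = kg·m·s⁻¹.
Each option:
  (1) [s] · [m·s⁻²] = m·s⁻¹
  (2) [m³] · [kg·m⁻¹·s⁻¹] = kg·m²·s⁻¹
  (3) [m·s⁻¹] · [kg·s⁻¹] = kg·m·s⁻²
  (4) [kg·m²·s⁻³] / [m·s⁻²] = kg·m·s⁻¹  ← same
  (5) [m³·s⁻¹] · [kg·m⁻³] = kg·s⁻¹
Only (4) matches kg·m·s⁻¹.

(4)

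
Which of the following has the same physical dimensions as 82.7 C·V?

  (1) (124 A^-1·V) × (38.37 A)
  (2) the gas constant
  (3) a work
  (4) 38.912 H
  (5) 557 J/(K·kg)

Reference: C·V = s·A·J·C⁻¹ = kg·m²·s⁻².
Each option:
  (1) [kg·m²·s⁻³·A⁻²] · [A] = kg·m²·s⁻³·A⁻¹
  (2) [gas constant] = kg·m²·s⁻²·K⁻¹·mol⁻¹
  (3) [work] = kg·m²·s⁻²  ← same
  (4) H = V·s·A⁻¹ = kg·m²·s⁻²·A⁻²
  (5) J·kg⁻¹·K⁻¹ = N·m·kg⁻¹·K⁻¹ = m²·s⁻²·K⁻¹
Only (3) matches kg·m²·s⁻².

(3)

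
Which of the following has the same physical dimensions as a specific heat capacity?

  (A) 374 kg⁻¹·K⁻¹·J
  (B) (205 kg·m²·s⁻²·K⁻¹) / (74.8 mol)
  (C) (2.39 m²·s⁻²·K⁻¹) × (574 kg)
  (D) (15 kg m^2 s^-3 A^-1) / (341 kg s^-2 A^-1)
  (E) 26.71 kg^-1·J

Reference: [specific heat capacity] = m²·s⁻²·K⁻¹.
Each option:
  (A) J·kg⁻¹·K⁻¹ = N·m·kg⁻¹·K⁻¹ = m²·s⁻²·K⁻¹  ← same
  (B) [kg·m²·s⁻²·K⁻¹] / [mol] = kg·m²·s⁻²·K⁻¹·mol⁻¹
  (C) [m²·s⁻²·K⁻¹] · [kg] = kg·m²·s⁻²·K⁻¹
  (D) [kg·m²·s⁻³·A⁻¹] / [kg·s⁻²·A⁻¹] = m²·s⁻¹
  (E) J·kg⁻¹ = N·m·kg⁻¹ = m²·s⁻²
Only (A) matches m²·s⁻²·K⁻¹.

(A)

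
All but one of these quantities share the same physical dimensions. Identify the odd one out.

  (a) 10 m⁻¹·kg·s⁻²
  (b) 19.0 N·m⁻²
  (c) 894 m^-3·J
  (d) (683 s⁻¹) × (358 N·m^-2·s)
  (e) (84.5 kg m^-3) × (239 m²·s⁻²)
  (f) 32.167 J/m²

(f)

Work out the base dimensions of each:
  (a) kg·m⁻¹·s⁻²
  (b) N·m⁻² = kg·m·s⁻²·m⁻² = kg·m⁻¹·s⁻²
  (c) J·m⁻³ = N·m·m⁻³ = kg·m⁻¹·s⁻²
  (d) [s⁻¹] · [kg·m⁻¹·s⁻¹] = kg·m⁻¹·s⁻²
  (e) [kg·m⁻³] · [m²·s⁻²] = kg·m⁻¹·s⁻²
  (f) J·m⁻² = N·m·m⁻² = kg·s⁻²
All reduce to kg·m⁻¹·s⁻² except (f), which is kg·s⁻².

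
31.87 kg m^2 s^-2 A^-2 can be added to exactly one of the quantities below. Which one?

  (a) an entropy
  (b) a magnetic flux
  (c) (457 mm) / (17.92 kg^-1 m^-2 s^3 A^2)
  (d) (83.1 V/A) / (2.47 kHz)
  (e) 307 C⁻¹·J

Reference: kg·m²·s⁻²·A⁻².
Each option:
  (a) [entropy] = kg·m²·s⁻²·K⁻¹
  (b) [magnetic flux] = kg·m²·s⁻²·A⁻¹
  (c) [m] / [kg⁻¹·m⁻²·s³·A²] = kg·m³·s⁻³·A⁻²
  (d) [kg·m²·s⁻³·A⁻²] / [s⁻¹] = kg·m²·s⁻²·A⁻²  ← same
  (e) J·C⁻¹ = N·m·(s·A)⁻¹ = kg·m²·s⁻³·A⁻¹
Only (d) matches kg·m²·s⁻²·A⁻².

(d)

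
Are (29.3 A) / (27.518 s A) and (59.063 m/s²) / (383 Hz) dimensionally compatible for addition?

Expand each in SI base units:
  (29.3 A) / (27.518 s A):  [A] / [s·A] = s⁻¹
  (59.063 m/s²) / (383 Hz):  [m·s⁻²] / [s⁻¹] = m·s⁻¹
s⁻¹ ≠ m·s⁻¹, so they cannot be added.

No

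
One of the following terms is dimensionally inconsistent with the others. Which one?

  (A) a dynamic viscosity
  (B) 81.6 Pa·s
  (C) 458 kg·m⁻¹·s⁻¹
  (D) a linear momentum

In SI base units:
  (A) [dynamic viscosity] = kg·m⁻¹·s⁻¹
  (B) Pa·s = N·m⁻²·s = kg·m⁻¹·s⁻¹
  (C) kg·m⁻¹·s⁻¹
  (D) [linear momentum] = kg·m·s⁻¹
All reduce to kg·m⁻¹·s⁻¹ except (D), which is kg·m·s⁻¹.

(D)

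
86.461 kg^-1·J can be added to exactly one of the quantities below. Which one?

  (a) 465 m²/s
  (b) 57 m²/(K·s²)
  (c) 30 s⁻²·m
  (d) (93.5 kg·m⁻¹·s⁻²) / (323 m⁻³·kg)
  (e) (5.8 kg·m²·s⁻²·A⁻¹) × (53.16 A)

(d)

Reference: J·kg⁻¹ = N·m·kg⁻¹ = m²·s⁻².
Each option:
  (a) m²·s⁻¹
  (b) m²·s⁻²·K⁻¹
  (c) m·s⁻²
  (d) [kg·m⁻¹·s⁻²] / [kg·m⁻³] = m²·s⁻²  ← same
  (e) [kg·m²·s⁻²·A⁻¹] · [A] = kg·m²·s⁻²
Only (d) matches m²·s⁻².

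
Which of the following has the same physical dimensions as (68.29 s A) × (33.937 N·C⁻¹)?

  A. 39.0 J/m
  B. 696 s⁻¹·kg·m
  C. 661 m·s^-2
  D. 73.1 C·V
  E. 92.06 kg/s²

Reference: [s·A] · [kg·m·s⁻³·A⁻¹] = kg·m·s⁻².
Each option:
  A. J·m⁻¹ = N·m·m⁻¹ = kg·m·s⁻²  ← same
  B. kg·m·s⁻¹
  C. m·s⁻²
  D. C·V = s·A·J·C⁻¹ = kg·m²·s⁻²
  E. kg·s⁻²
Only A. matches kg·m·s⁻².

A.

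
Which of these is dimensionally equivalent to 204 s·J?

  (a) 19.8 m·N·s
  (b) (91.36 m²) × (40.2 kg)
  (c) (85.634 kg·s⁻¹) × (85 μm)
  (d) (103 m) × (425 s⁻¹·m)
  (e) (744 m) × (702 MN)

Reference: J·s = N·m·s = kg·m²·s⁻¹.
Each option:
  (a) N·m·s = kg·m·s⁻²·m·s = kg·m²·s⁻¹  ← same
  (b) [m²] · [kg] = kg·m²
  (c) [kg·s⁻¹] · [m] = kg·m·s⁻¹
  (d) [m] · [m·s⁻¹] = m²·s⁻¹
  (e) [m] · [kg·m·s⁻²] = kg·m²·s⁻²
Only (a) matches kg·m²·s⁻¹.

(a)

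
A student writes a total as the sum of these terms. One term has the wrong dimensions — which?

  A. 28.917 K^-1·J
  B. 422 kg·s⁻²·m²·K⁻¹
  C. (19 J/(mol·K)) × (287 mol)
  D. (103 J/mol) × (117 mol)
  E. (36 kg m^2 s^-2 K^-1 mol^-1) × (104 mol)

D.

Work out the base dimensions of each:
  A. J·K⁻¹ = N·m·K⁻¹ = kg·m²·s⁻²·K⁻¹
  B. kg·m²·s⁻²·K⁻¹
  C. [kg·m²·s⁻²·K⁻¹·mol⁻¹] · [mol] = kg·m²·s⁻²·K⁻¹
  D. [kg·m²·s⁻²·mol⁻¹] · [mol] = kg·m²·s⁻²
  E. [kg·m²·s⁻²·K⁻¹·mol⁻¹] · [mol] = kg·m²·s⁻²·K⁻¹
All reduce to kg·m²·s⁻²·K⁻¹ except D., which is kg·m²·s⁻².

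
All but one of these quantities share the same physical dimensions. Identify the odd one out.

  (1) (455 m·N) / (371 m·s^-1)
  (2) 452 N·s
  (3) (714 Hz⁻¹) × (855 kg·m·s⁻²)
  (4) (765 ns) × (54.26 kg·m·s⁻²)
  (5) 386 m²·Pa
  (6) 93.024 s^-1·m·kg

Expand each in SI base units:
  (1) [kg·m²·s⁻²] / [m·s⁻¹] = kg·m·s⁻¹
  (2) N·s = kg·m·s⁻²·s = kg·m·s⁻¹
  (3) [s] · [kg·m·s⁻²] = kg·m·s⁻¹
  (4) [s] · [kg·m·s⁻²] = kg·m·s⁻¹
  (5) Pa·m² = N·m⁻²·m² = kg·m·s⁻²
  (6) kg·m·s⁻¹
All reduce to kg·m·s⁻¹ except (5), which is kg·m·s⁻².

(5)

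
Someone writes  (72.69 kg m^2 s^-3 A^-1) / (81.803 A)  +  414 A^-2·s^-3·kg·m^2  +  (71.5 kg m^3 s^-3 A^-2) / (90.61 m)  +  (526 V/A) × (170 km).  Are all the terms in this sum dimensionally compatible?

No

Expand each in SI base units:
  (72.69 kg m^2 s^-3 A^-1) / (81.803 A):  [kg·m²·s⁻³·A⁻¹] / [A] = kg·m²·s⁻³·A⁻²
  414 A^-2·s^-3·kg·m^2:  kg·m²·s⁻³·A⁻²
  (71.5 kg m^3 s^-3 A^-2) / (90.61 m):  [kg·m³·s⁻³·A⁻²] / [m] = kg·m²·s⁻³·A⁻²
  (526 V/A) × (170 km):  [kg·m²·s⁻³·A⁻²] · [m] = kg·m³·s⁻³·A⁻²
The terms do not share a single dimension (kg·m²·s⁻³·A⁻² vs kg·m³·s⁻³·A⁻²).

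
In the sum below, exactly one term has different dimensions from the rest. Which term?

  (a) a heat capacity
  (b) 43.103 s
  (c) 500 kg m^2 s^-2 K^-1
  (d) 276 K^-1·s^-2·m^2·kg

Reduce each to base SI dimensions:
  (a) [heat capacity] = kg·m²·s⁻²·K⁻¹
  (b) s
  (c) kg·m²·s⁻²·K⁻¹
  (d) kg·m²·s⁻²·K⁻¹
All reduce to kg·m²·s⁻²·K⁻¹ except (b), which is s.

(b)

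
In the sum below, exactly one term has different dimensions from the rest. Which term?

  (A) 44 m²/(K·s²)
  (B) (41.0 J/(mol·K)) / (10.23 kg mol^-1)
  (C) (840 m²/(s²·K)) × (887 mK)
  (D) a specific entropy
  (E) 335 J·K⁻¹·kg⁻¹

(C)

Dimensions:
  (A) m²·s⁻²·K⁻¹
  (B) [kg·m²·s⁻²·K⁻¹·mol⁻¹] / [kg·mol⁻¹] = m²·s⁻²·K⁻¹
  (C) [m²·s⁻²·K⁻¹] · [K] = m²·s⁻²
  (D) [specific entropy] = m²·s⁻²·K⁻¹
  (E) J·kg⁻¹·K⁻¹ = N·m·kg⁻¹·K⁻¹ = m²·s⁻²·K⁻¹
All reduce to m²·s⁻²·K⁻¹ except (C), which is m²·s⁻².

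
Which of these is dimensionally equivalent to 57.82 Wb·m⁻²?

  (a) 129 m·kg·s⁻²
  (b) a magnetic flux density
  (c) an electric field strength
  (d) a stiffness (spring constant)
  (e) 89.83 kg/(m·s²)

Reference: Wb·m⁻² = V·s·m⁻² = kg·s⁻²·A⁻¹.
Each option:
  (a) kg·m·s⁻²
  (b) [magnetic flux density] = kg·s⁻²·A⁻¹  ← same
  (c) [electric field strength] = kg·m·s⁻³·A⁻¹
  (d) [stiffness (spring constant)] = kg·s⁻²
  (e) kg·m⁻¹·s⁻²
Only (b) matches kg·s⁻²·A⁻¹.

(b)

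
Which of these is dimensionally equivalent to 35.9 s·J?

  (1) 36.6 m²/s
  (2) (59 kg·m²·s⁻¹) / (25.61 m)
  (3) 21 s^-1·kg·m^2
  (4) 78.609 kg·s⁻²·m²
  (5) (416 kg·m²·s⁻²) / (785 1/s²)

Reference: J·s = N·m·s = kg·m²·s⁻¹.
Each option:
  (1) m²·s⁻¹
  (2) [kg·m²·s⁻¹] / [m] = kg·m·s⁻¹
  (3) kg·m²·s⁻¹  ← same
  (4) kg·m²·s⁻²
  (5) [kg·m²·s⁻²] / [s⁻²] = kg·m²
Only (3) matches kg·m²·s⁻¹.

(3)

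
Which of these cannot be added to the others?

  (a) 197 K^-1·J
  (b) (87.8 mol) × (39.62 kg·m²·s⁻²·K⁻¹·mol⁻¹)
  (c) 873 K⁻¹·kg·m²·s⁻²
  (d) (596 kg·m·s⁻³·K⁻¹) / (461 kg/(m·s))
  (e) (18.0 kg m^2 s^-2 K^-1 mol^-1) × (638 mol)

(d)

Dimensions:
  (a) J·K⁻¹ = N·m·K⁻¹ = kg·m²·s⁻²·K⁻¹
  (b) [mol] · [kg·m²·s⁻²·K⁻¹·mol⁻¹] = kg·m²·s⁻²·K⁻¹
  (c) kg·m²·s⁻²·K⁻¹
  (d) [kg·m·s⁻³·K⁻¹] / [kg·m⁻¹·s⁻¹] = m²·s⁻²·K⁻¹
  (e) [kg·m²·s⁻²·K⁻¹·mol⁻¹] · [mol] = kg·m²·s⁻²·K⁻¹
All reduce to kg·m²·s⁻²·K⁻¹ except (d), which is m²·s⁻²·K⁻¹.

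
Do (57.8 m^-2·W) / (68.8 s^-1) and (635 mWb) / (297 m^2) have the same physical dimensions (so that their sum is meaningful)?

No

Expand each in SI base units:
  (57.8 m^-2·W) / (68.8 s^-1):  [kg·s⁻³] / [s⁻¹] = kg·s⁻²
  (635 mWb) / (297 m^2):  [kg·m²·s⁻²·A⁻¹] / [m²] = kg·s⁻²·A⁻¹
kg·s⁻² ≠ kg·s⁻²·A⁻¹, so they cannot be added.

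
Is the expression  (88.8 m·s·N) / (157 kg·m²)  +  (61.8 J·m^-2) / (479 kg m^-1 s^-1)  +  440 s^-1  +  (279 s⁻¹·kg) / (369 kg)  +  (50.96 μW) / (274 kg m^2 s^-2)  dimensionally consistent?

No

Dimensions:
  (88.8 m·s·N) / (157 kg·m²):  [kg·m²·s⁻¹] / [kg·m²] = s⁻¹
  (61.8 J·m^-2) / (479 kg m^-1 s^-1):  [kg·s⁻²] / [kg·m⁻¹·s⁻¹] = m·s⁻¹
  440 s^-1:  s⁻¹
  (279 s⁻¹·kg) / (369 kg):  [kg·s⁻¹] / [kg] = s⁻¹
  (50.96 μW) / (274 kg m^2 s^-2):  [kg·m²·s⁻³] / [kg·m²·s⁻²] = s⁻¹
The terms do not share a single dimension (m·s⁻¹ vs s⁻¹).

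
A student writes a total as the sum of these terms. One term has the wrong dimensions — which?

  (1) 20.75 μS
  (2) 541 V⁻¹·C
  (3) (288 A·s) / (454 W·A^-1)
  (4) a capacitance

(1)

In SI base units:
  (1) S = Ω⁻¹ = kg⁻¹·m⁻²·s³·A²
  (2) C·V⁻¹ = s·A·(J·C⁻¹)⁻¹ = kg⁻¹·m⁻²·s⁴·A²
  (3) [s·A] / [kg·m²·s⁻³·A⁻¹] = kg⁻¹·m⁻²·s⁴·A²
  (4) [capacitance] = kg⁻¹·m⁻²·s⁴·A²
All reduce to kg⁻¹·m⁻²·s⁴·A² except (1), which is kg⁻¹·m⁻²·s³·A².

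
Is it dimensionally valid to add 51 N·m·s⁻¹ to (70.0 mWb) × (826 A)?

No

Expand each in SI base units:
  51 N·m·s⁻¹:  N·m·s⁻¹ = kg·m·s⁻²·m·s⁻¹ = kg·m²·s⁻³
  (70.0 mWb) × (826 A):  [kg·m²·s⁻²·A⁻¹] · [A] = kg·m²·s⁻²
kg·m²·s⁻³ ≠ kg·m²·s⁻², so they cannot be added.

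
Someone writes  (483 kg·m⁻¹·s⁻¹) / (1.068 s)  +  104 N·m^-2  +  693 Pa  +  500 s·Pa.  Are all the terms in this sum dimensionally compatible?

In SI base units:
  (483 kg·m⁻¹·s⁻¹) / (1.068 s):  [kg·m⁻¹·s⁻¹] / [s] = kg·m⁻¹·s⁻²
  104 N·m^-2:  N·m⁻² = kg·m·s⁻²·m⁻² = kg·m⁻¹·s⁻²
  693 Pa:  Pa = N·m⁻² = kg·m⁻¹·s⁻²
  500 s·Pa:  Pa·s = N·m⁻²·s = kg·m⁻¹·s⁻¹
The terms do not share a single dimension (kg·m⁻¹·s⁻² vs kg·m⁻¹·s⁻¹).

No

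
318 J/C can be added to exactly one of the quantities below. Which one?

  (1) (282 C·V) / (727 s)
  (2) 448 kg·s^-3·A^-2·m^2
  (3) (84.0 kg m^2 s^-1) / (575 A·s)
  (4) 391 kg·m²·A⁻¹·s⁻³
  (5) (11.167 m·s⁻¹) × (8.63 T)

Reference: J·C⁻¹ = N·m·(s·A)⁻¹ = kg·m²·s⁻³·A⁻¹.
Each option:
  (1) [kg·m²·s⁻²] / [s] = kg·m²·s⁻³
  (2) kg·m²·s⁻³·A⁻²
  (3) [kg·m²·s⁻¹] / [s·A] = kg·m²·s⁻²·A⁻¹
  (4) kg·m²·s⁻³·A⁻¹  ← same
  (5) [m·s⁻¹] · [kg·s⁻²·A⁻¹] = kg·m·s⁻³·A⁻¹
Only (4) matches kg·m²·s⁻³·A⁻¹.

(4)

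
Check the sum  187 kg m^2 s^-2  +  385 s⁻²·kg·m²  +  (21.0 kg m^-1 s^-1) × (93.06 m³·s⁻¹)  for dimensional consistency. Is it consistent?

Yes

In SI base units:
  187 kg m^2 s^-2:  kg·m²·s⁻²
  385 s⁻²·kg·m²:  kg·m²·s⁻²
  (21.0 kg m^-1 s^-1) × (93.06 m³·s⁻¹):  [kg·m⁻¹·s⁻¹] · [m³·s⁻¹] = kg·m²·s⁻²
Every term reduces to kg·m²·s⁻².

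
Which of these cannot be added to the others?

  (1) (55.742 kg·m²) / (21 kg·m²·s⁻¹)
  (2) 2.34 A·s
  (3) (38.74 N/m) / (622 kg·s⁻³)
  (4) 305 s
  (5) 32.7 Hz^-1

Reduce each to base SI dimensions:
  (1) [kg·m²] / [kg·m²·s⁻¹] = s
  (2) A·s = s·A
  (3) [kg·s⁻²] / [kg·s⁻³] = s
  (4) s
  (5) Hz⁻¹ = (s⁻¹)⁻¹ = s
All reduce to s except (2), which is s·A.

(2)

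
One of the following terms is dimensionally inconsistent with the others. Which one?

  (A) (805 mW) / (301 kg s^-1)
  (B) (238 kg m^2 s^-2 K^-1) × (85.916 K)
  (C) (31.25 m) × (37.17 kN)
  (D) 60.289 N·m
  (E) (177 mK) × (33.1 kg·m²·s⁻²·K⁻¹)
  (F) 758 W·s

(A)

Reduce each to base SI dimensions:
  (A) [kg·m²·s⁻³] / [kg·s⁻¹] = m²·s⁻²
  (B) [kg·m²·s⁻²·K⁻¹] · [K] = kg·m²·s⁻²
  (C) [m] · [kg·m·s⁻²] = kg·m²·s⁻²
  (D) N·m = kg·m·s⁻²·m = kg·m²·s⁻²
  (E) [K] · [kg·m²·s⁻²·K⁻¹] = kg·m²·s⁻²
  (F) W·s = J·s⁻¹·s = kg·m²·s⁻²
All reduce to kg·m²·s⁻² except (A), which is m²·s⁻².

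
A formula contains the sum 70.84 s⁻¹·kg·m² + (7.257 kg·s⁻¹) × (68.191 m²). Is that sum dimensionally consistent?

Yes

Dimensions:
  70.84 s⁻¹·kg·m²:  kg·m²·s⁻¹
  (7.257 kg·s⁻¹) × (68.191 m²):  [kg·s⁻¹] · [m²] = kg·m²·s⁻¹
Both are kg·m²·s⁻¹, so they have the same dimensions and can be added.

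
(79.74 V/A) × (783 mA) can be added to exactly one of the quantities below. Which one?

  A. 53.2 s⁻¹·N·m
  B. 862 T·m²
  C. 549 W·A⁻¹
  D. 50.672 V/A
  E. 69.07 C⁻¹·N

Reference: [kg·m²·s⁻³·A⁻²] · [A] = kg·m²·s⁻³·A⁻¹.
Each option:
  A. N·m·s⁻¹ = kg·m·s⁻²·m·s⁻¹ = kg·m²·s⁻³
  B. T·m² = Wb·m⁻²·m² = kg·m²·s⁻²·A⁻¹
  C. W·A⁻¹ = J·s⁻¹·A⁻¹ = kg·m²·s⁻³·A⁻¹  ← same
  D. V·A⁻¹ = J·C⁻¹·A⁻¹ = kg·m²·s⁻³·A⁻²
  E. N·C⁻¹ = kg·m·s⁻²·(s·A)⁻¹ = kg·m·s⁻³·A⁻¹
Only C. matches kg·m²·s⁻³·A⁻¹.

C.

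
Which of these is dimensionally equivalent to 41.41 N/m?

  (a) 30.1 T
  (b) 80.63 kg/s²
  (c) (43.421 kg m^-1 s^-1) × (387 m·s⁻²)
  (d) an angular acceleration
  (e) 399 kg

(b)

Reference: N·m⁻¹ = kg·m·s⁻²·m⁻¹ = kg·s⁻².
Each option:
  (a) T = Wb·m⁻² = kg·s⁻²·A⁻¹
  (b) kg·s⁻²  ← same
  (c) [kg·m⁻¹·s⁻¹] · [m·s⁻²] = kg·s⁻³
  (d) [angular acceleration] = s⁻²
  (e) kg
Only (b) matches kg·s⁻².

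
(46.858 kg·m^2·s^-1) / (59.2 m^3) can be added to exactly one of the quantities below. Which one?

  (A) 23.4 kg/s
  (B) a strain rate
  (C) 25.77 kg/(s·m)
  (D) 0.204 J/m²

(C)

Reference: [kg·m²·s⁻¹] / [m³] = kg·m⁻¹·s⁻¹.
Each option:
  (A) kg·s⁻¹
  (B) [strain rate] = s⁻¹
  (C) kg·m⁻¹·s⁻¹  ← same
  (D) J·m⁻² = N·m·m⁻² = kg·s⁻²
Only (C) matches kg·m⁻¹·s⁻¹.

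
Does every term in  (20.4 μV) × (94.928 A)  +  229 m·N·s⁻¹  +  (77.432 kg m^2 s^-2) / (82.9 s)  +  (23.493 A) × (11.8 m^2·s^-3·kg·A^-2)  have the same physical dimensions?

No

Reduce each to base SI dimensions:
  (20.4 μV) × (94.928 A):  [kg·m²·s⁻³·A⁻¹] · [A] = kg·m²·s⁻³
  229 m·N·s⁻¹:  N·m·s⁻¹ = kg·m·s⁻²·m·s⁻¹ = kg·m²·s⁻³
  (77.432 kg m^2 s^-2) / (82.9 s):  [kg·m²·s⁻²] / [s] = kg·m²·s⁻³
  (23.493 A) × (11.8 m^2·s^-3·kg·A^-2):  [A] · [kg·m²·s⁻³·A⁻²] = kg·m²·s⁻³·A⁻¹
The terms do not share a single dimension (kg·m²·s⁻³ vs kg·m²·s⁻³·A⁻¹).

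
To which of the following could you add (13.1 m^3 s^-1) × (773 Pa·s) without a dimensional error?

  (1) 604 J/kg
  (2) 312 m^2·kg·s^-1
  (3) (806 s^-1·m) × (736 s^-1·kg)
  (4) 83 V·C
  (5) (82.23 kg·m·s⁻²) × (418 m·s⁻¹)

(4)

Reference: [m³·s⁻¹] · [kg·m⁻¹·s⁻¹] = kg·m²·s⁻².
Each option:
  (1) J·kg⁻¹ = N·m·kg⁻¹ = m²·s⁻²
  (2) kg·m²·s⁻¹
  (3) [m·s⁻¹] · [kg·s⁻¹] = kg·m·s⁻²
  (4) C·V = s·A·J·C⁻¹ = kg·m²·s⁻²  ← same
  (5) [kg·m·s⁻²] · [m·s⁻¹] = kg·m²·s⁻³
Only (4) matches kg·m²·s⁻².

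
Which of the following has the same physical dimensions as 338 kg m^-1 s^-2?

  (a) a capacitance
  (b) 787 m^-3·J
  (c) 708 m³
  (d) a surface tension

(b)

Reference: kg·m⁻¹·s⁻².
Each option:
  (a) [capacitance] = kg⁻¹·m⁻²·s⁴·A²
  (b) J·m⁻³ = N·m·m⁻³ = kg·m⁻¹·s⁻²  ← same
  (c) m³
  (d) [surface tension] = kg·s⁻²
Only (b) matches kg·m⁻¹·s⁻².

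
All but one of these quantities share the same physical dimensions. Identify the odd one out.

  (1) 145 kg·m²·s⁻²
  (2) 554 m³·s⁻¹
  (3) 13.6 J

(2)

Expand each in SI base units:
  (1) kg·m²·s⁻²
  (2) m³·s⁻¹
  (3) J = N·m = kg·m²·s⁻²
All reduce to kg·m²·s⁻² except (2), which is m³·s⁻¹.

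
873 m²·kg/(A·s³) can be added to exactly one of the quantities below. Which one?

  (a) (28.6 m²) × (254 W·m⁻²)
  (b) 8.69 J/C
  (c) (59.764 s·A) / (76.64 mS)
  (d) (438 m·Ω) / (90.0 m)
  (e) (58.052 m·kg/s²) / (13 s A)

(b)

Reference: kg·m²·s⁻³·A⁻¹.
Each option:
  (a) [m²] · [kg·s⁻³] = kg·m²·s⁻³
  (b) J·C⁻¹ = N·m·(s·A)⁻¹ = kg·m²·s⁻³·A⁻¹  ← same
  (c) [s·A] / [kg⁻¹·m⁻²·s³·A²] = kg·m²·s⁻²·A⁻¹
  (d) [kg·m³·s⁻³·A⁻²] / [m] = kg·m²·s⁻³·A⁻²
  (e) [kg·m·s⁻²] / [s·A] = kg·m·s⁻³·A⁻¹
Only (b) matches kg·m²·s⁻³·A⁻¹.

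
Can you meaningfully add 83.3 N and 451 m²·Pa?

Yes

Work out the base dimensions of each:
  83.3 N:  N = kg·m·s⁻²
  451 m²·Pa:  Pa·m² = N·m⁻²·m² = kg·m·s⁻²
Both are kg·m·s⁻², so they have the same dimensions and can be added.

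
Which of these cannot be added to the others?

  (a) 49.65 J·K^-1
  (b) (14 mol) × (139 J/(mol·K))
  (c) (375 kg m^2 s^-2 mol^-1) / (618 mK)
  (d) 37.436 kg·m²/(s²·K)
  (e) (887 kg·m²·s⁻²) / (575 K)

In SI base units:
  (a) J·K⁻¹ = N·m·K⁻¹ = kg·m²·s⁻²·K⁻¹
  (b) [mol] · [kg·m²·s⁻²·K⁻¹·mol⁻¹] = kg·m²·s⁻²·K⁻¹
  (c) [kg·m²·s⁻²·mol⁻¹] / [K] = kg·m²·s⁻²·K⁻¹·mol⁻¹
  (d) kg·m²·s⁻²·K⁻¹
  (e) [kg·m²·s⁻²] / [K] = kg·m²·s⁻²·K⁻¹
All reduce to kg·m²·s⁻²·K⁻¹ except (c), which is kg·m²·s⁻²·K⁻¹·mol⁻¹.

(c)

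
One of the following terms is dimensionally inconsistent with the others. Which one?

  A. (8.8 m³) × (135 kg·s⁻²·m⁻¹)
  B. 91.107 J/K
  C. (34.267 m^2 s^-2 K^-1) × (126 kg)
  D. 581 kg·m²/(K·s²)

Work out the base dimensions of each:
  A. [m³] · [kg·m⁻¹·s⁻²] = kg·m²·s⁻²
  B. J·K⁻¹ = N·m·K⁻¹ = kg·m²·s⁻²·K⁻¹
  C. [m²·s⁻²·K⁻¹] · [kg] = kg·m²·s⁻²·K⁻¹
  D. kg·m²·s⁻²·K⁻¹
All reduce to kg·m²·s⁻²·K⁻¹ except A., which is kg·m²·s⁻².

A.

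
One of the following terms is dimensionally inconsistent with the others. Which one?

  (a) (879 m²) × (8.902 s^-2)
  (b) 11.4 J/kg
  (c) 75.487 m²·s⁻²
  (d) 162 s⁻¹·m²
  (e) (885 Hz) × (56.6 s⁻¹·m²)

Work out the base dimensions of each:
  (a) [m²] · [s⁻²] = m²·s⁻²
  (b) J·kg⁻¹ = N·m·kg⁻¹ = m²·s⁻²
  (c) m²·s⁻²
  (d) m²·s⁻¹
  (e) [s⁻¹] · [m²·s⁻¹] = m²·s⁻²
All reduce to m²·s⁻² except (d), which is m²·s⁻¹.

(d)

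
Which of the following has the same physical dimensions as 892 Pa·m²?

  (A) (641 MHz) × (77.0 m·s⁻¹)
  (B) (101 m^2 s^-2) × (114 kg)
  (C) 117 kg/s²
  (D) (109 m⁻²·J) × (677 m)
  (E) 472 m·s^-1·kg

(D)

Reference: Pa·m² = N·m⁻²·m² = kg·m·s⁻².
Each option:
  (A) [s⁻¹] · [m·s⁻¹] = m·s⁻²
  (B) [m²·s⁻²] · [kg] = kg·m²·s⁻²
  (C) kg·s⁻²
  (D) [kg·s⁻²] · [m] = kg·m·s⁻²  ← same
  (E) kg·m·s⁻¹
Only (D) matches kg·m·s⁻².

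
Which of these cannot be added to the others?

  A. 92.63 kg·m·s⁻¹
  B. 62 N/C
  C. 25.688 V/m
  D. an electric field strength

Expand each in SI base units:
  A. kg·m·s⁻¹
  B. N·C⁻¹ = kg·m·s⁻²·(s·A)⁻¹ = kg·m·s⁻³·A⁻¹
  C. V·m⁻¹ = J·C⁻¹·m⁻¹ = kg·m·s⁻³·A⁻¹
  D. [electric field strength] = kg·m·s⁻³·A⁻¹
All reduce to kg·m·s⁻³·A⁻¹ except A., which is kg·m·s⁻¹.

A.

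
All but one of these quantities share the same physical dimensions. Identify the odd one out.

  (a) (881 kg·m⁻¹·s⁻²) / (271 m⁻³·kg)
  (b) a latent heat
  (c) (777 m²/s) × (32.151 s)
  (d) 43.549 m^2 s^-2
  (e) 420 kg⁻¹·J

In SI base units:
  (a) [kg·m⁻¹·s⁻²] / [kg·m⁻³] = m²·s⁻²
  (b) [latent heat] = m²·s⁻²
  (c) [m²·s⁻¹] · [s] = m²
  (d) m²·s⁻²
  (e) J·kg⁻¹ = N·m·kg⁻¹ = m²·s⁻²
All reduce to m²·s⁻² except (c), which is m².

(c)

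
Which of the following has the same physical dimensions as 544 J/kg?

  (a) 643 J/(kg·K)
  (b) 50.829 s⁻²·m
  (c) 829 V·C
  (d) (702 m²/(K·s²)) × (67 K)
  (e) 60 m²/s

Reference: J·kg⁻¹ = N·m·kg⁻¹ = m²·s⁻².
Each option:
  (a) J·kg⁻¹·K⁻¹ = N·m·kg⁻¹·K⁻¹ = m²·s⁻²·K⁻¹
  (b) m·s⁻²
  (c) C·V = s·A·J·C⁻¹ = kg·m²·s⁻²
  (d) [m²·s⁻²·K⁻¹] · [K] = m²·s⁻²  ← same
  (e) m²·s⁻¹
Only (d) matches m²·s⁻².

(d)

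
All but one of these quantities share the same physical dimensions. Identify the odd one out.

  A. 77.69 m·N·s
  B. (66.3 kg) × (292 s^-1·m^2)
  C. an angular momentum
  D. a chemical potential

D.

Dimensions:
  A. N·m·s = kg·m·s⁻²·m·s = kg·m²·s⁻¹
  B. [kg] · [m²·s⁻¹] = kg·m²·s⁻¹
  C. [angular momentum] = kg·m²·s⁻¹
  D. [chemical potential] = kg·m²·s⁻²·mol⁻¹
All reduce to kg·m²·s⁻¹ except D., which is kg·m²·s⁻²·mol⁻¹.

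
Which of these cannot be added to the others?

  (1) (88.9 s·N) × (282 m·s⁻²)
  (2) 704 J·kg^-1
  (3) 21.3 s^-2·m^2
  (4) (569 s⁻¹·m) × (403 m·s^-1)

(1)

Dimensions:
  (1) [kg·m·s⁻¹] · [m·s⁻²] = kg·m²·s⁻³
  (2) J·kg⁻¹ = N·m·kg⁻¹ = m²·s⁻²
  (3) m²·s⁻²
  (4) [m·s⁻¹] · [m·s⁻¹] = m²·s⁻²
All reduce to m²·s⁻² except (1), which is kg·m²·s⁻³.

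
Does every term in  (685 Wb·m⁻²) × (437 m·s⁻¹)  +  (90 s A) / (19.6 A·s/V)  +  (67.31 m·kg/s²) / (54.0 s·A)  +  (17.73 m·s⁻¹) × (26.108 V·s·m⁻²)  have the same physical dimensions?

In SI base units:
  (685 Wb·m⁻²) × (437 m·s⁻¹):  [kg·s⁻²·A⁻¹] · [m·s⁻¹] = kg·m·s⁻³·A⁻¹
  (90 s A) / (19.6 A·s/V):  [s·A] / [kg⁻¹·m⁻²·s⁴·A²] = kg·m²·s⁻³·A⁻¹
  (67.31 m·kg/s²) / (54.0 s·A):  [kg·m·s⁻²] / [s·A] = kg·m·s⁻³·A⁻¹
  (17.73 m·s⁻¹) × (26.108 V·s·m⁻²):  [m·s⁻¹] · [kg·s⁻²·A⁻¹] = kg·m·s⁻³·A⁻¹
The terms do not share a single dimension (kg·m²·s⁻³·A⁻¹ vs kg·m·s⁻³·A⁻¹).

No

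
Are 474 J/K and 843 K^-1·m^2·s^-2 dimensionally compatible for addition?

No

Reduce each to base SI dimensions:
  474 J/K:  J·K⁻¹ = N·m·K⁻¹ = kg·m²·s⁻²·K⁻¹
  843 K^-1·m^2·s^-2:  m²·s⁻²·K⁻¹
kg·m²·s⁻²·K⁻¹ ≠ m²·s⁻²·K⁻¹, so they cannot be added.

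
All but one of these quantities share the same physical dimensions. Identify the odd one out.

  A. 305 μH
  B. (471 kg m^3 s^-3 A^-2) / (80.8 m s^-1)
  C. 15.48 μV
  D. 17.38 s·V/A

C.

In SI base units:
  A. H = V·s·A⁻¹ = kg·m²·s⁻²·A⁻²
  B. [kg·m³·s⁻³·A⁻²] / [m·s⁻¹] = kg·m²·s⁻²·A⁻²
  C. V = J·C⁻¹ = kg·m²·s⁻³·A⁻¹
  D. V·s·A⁻¹ = J·C⁻¹·s·A⁻¹ = kg·m²·s⁻²·A⁻²
All reduce to kg·m²·s⁻²·A⁻² except C., which is kg·m²·s⁻³·A⁻¹.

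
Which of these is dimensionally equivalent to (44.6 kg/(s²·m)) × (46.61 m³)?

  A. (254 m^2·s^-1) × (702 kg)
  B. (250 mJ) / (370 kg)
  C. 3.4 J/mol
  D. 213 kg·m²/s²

D.

Reference: [kg·m⁻¹·s⁻²] · [m³] = kg·m²·s⁻².
Each option:
  A. [m²·s⁻¹] · [kg] = kg·m²·s⁻¹
  B. [kg·m²·s⁻²] / [kg] = m²·s⁻²
  C. J·mol⁻¹ = N·m·mol⁻¹ = kg·m²·s⁻²·mol⁻¹
  D. kg·m²·s⁻²  ← same
Only D. matches kg·m²·s⁻².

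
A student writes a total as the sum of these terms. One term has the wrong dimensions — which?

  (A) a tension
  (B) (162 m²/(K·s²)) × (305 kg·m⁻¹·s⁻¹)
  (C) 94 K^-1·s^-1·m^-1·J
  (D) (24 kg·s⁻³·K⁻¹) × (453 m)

(A)

Reduce each to base SI dimensions:
  (A) [tension] = kg·m·s⁻²
  (B) [m²·s⁻²·K⁻¹] · [kg·m⁻¹·s⁻¹] = kg·m·s⁻³·K⁻¹
  (C) J·s⁻¹·m⁻¹·K⁻¹ = N·m·s⁻¹·m⁻¹·K⁻¹ = kg·m·s⁻³·K⁻¹
  (D) [kg·s⁻³·K⁻¹] · [m] = kg·m·s⁻³·K⁻¹
All reduce to kg·m·s⁻³·K⁻¹ except (A), which is kg·m·s⁻².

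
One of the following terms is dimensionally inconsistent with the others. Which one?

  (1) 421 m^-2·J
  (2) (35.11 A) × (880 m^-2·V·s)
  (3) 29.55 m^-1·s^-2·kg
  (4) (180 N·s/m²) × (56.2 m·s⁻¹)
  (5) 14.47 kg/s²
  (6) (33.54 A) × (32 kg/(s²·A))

(3)

Expand each in SI base units:
  (1) J·m⁻² = N·m·m⁻² = kg·s⁻²
  (2) [A] · [kg·s⁻²·A⁻¹] = kg·s⁻²
  (3) kg·m⁻¹·s⁻²
  (4) [kg·m⁻¹·s⁻¹] · [m·s⁻¹] = kg·s⁻²
  (5) kg·s⁻²
  (6) [A] · [kg·s⁻²·A⁻¹] = kg·s⁻²
All reduce to kg·s⁻² except (3), which is kg·m⁻¹·s⁻².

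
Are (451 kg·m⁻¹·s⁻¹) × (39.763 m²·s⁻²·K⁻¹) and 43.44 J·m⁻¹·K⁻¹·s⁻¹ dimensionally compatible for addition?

Expand each in SI base units:
  (451 kg·m⁻¹·s⁻¹) × (39.763 m²·s⁻²·K⁻¹):  [kg·m⁻¹·s⁻¹] · [m²·s⁻²·K⁻¹] = kg·m·s⁻³·K⁻¹
  43.44 J·m⁻¹·K⁻¹·s⁻¹:  J·s⁻¹·m⁻¹·K⁻¹ = N·m·s⁻¹·m⁻¹·K⁻¹ = kg·m·s⁻³·K⁻¹
Both are kg·m·s⁻³·K⁻¹, so they have the same dimensions and can be added.

Yes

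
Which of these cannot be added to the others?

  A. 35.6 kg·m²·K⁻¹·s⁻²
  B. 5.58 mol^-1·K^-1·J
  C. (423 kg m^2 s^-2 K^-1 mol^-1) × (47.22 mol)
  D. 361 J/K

Reduce each to base SI dimensions:
  A. kg·m²·s⁻²·K⁻¹
  B. J·mol⁻¹·K⁻¹ = N·m·mol⁻¹·K⁻¹ = kg·m²·s⁻²·K⁻¹·mol⁻¹
  C. [kg·m²·s⁻²·K⁻¹·mol⁻¹] · [mol] = kg·m²·s⁻²·K⁻¹
  D. J·K⁻¹ = N·m·K⁻¹ = kg·m²·s⁻²·K⁻¹
All reduce to kg·m²·s⁻²·K⁻¹ except B., which is kg·m²·s⁻²·K⁻¹·mol⁻¹.

B.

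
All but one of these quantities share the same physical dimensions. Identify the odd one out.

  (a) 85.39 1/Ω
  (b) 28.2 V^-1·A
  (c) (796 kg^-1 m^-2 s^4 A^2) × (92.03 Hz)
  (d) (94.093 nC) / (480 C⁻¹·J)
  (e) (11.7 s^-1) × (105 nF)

(d)

Expand each in SI base units:
  (a) Ω⁻¹ = (V·A⁻¹)⁻¹ = kg⁻¹·m⁻²·s³·A²
  (b) A·V⁻¹ = A·(J·C⁻¹)⁻¹ = kg⁻¹·m⁻²·s³·A²
  (c) [kg⁻¹·m⁻²·s⁴·A²] · [s⁻¹] = kg⁻¹·m⁻²·s³·A²
  (d) [s·A] / [kg·m²·s⁻³·A⁻¹] = kg⁻¹·m⁻²·s⁴·A²
  (e) [s⁻¹] · [kg⁻¹·m⁻²·s⁴·A²] = kg⁻¹·m⁻²·s³·A²
All reduce to kg⁻¹·m⁻²·s³·A² except (d), which is kg⁻¹·m⁻²·s⁴·A².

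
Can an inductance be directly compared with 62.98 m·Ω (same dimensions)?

In SI base units:
  an inductance:  [inductance] = kg·m²·s⁻²·A⁻²
  62.98 m·Ω:  Ω·m = V·A⁻¹·m = kg·m³·s⁻³·A⁻²
kg·m²·s⁻²·A⁻² ≠ kg·m³·s⁻³·A⁻², so they cannot be added.

No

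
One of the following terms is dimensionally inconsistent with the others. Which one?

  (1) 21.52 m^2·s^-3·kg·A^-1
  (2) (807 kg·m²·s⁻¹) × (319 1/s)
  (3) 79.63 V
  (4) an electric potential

Work out the base dimensions of each:
  (1) kg·m²·s⁻³·A⁻¹
  (2) [kg·m²·s⁻¹] · [s⁻¹] = kg·m²·s⁻²
  (3) V = J·C⁻¹ = kg·m²·s⁻³·A⁻¹
  (4) [electric potential] = kg·m²·s⁻³·A⁻¹
All reduce to kg·m²·s⁻³·A⁻¹ except (2), which is kg·m²·s⁻².

(2)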